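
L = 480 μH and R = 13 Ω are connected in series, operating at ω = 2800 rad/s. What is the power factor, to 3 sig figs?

X_L = ωL = 1.34 Ω
Z = 13.0 + j1.34 Ω
|Z| = √(13.0² + 1.34²) = 13.1 Ω
∠Z = arctan(1.34/13.0) = 5.90°
cos φ = cos(5.90°) = 0.995

0.995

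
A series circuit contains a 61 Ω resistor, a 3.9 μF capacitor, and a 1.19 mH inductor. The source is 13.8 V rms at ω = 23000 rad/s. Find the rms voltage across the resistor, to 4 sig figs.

X_L = ωL = 27.37 Ω
X_C = 1/(ωC) = 11.15 Ω
Net reactance X = X_L − X_C = 16.22 Ω
Z = 61.00 + j16.22 Ω
|Z| = √(61.00² + 16.22²) = 63.12 Ω
I = V/|Z| = 218.6 mA
V_R = I·|Z_R| = 0.2186 × 61.00 = 13.34 V

13.34 V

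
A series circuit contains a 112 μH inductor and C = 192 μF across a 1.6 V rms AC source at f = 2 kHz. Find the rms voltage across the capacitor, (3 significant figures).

0.668 V

ω = 2πf = 12570 rad/s
X_L = ωL = 1.41 Ω
X_C = 1/(ωC) = 0.414 Ω
Net reactance X = X_L − X_C = 0.993 Ω
Z = j0.993 Ω
|Z| = √(0² + 0.993²) = 0.993 Ω
I = V/|Z| = 1.61 A
V_C = I·|Z_C| = 1.61 × 0.414 = 0.668 V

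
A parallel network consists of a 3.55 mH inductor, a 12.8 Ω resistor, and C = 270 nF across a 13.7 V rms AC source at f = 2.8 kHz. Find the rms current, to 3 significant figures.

1.08 A

ω = 2πf = 17590 rad/s
X_L = ωL = 62.5 Ω
X_C = 1/(ωC) = 211 Ω
Parallel: admittances add. Y = 1/R + 1/(jωL) + jωC
Y = (0.0781 − j0.0113) S
|Y| = 0.0789 S → |Z| = 1/|Y| = 12.7 Ω, ∠Z = −∠Y = 8.20°
I = V/|Z| = 13.7/12.7 = 1.08 A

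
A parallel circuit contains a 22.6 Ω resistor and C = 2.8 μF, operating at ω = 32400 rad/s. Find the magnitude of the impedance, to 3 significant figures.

X_C = 1/(ωC) = 11.0 Ω
Parallel: admittances add. Y = 1/R + jωC
Y = (0.0442 + j0.0907) S
|Y| = 0.101 S → |Z| = 1/|Y| = 9.91 Ω, ∠Z = −∠Y = -64.0°

9.91 Ω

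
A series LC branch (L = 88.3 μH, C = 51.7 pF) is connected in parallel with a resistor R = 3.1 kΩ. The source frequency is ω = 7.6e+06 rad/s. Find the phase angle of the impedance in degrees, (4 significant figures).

-58.85°

X_L = ωL = 671.1 Ω
X_C = 1/(ωC) = 2545 Ω
Branch 1: Z₁ = R = 3100 Ω
Branch 2 (series LC): Z₂ = j(X_L − X_C) = −j1874 Ω
Parallel: Z = Z₁Z₂/(Z₁+Z₂), |Z| = 1604 Ω, ∠Z = -58.85°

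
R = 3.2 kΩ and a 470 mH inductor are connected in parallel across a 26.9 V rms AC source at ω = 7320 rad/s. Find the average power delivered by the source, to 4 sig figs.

X_L = ωL = 3440 Ω
Parallel: admittances add. Y = 1/R + 1/(jωL)
Y = (0.0003125 − j0.0002907) S
|Y| = 0.0004268 S → |Z| = 1/|Y| = 2343 Ω, ∠Z = −∠Y = 42.93°
I = V/|Z| = 11.48 mA
P = VI cos φ = 26.9 × 0.01148 × cos(42.93°) = 226.1 mW

226.1 mW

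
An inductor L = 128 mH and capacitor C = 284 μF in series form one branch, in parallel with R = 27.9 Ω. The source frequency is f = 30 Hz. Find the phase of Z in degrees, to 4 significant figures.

78.95°

ω = 2πf = 188.5 rad/s
X_L = ωL = 24.13 Ω
X_C = 1/(ωC) = 18.68 Ω
Branch 1: Z₁ = R = 27.90 Ω
Branch 2 (series LC): Z₂ = j(X_L − X_C) = j5.447 Ω
Parallel: Z = Z₁Z₂/(Z₁+Z₂), |Z| = 5.346 Ω, ∠Z = 78.95°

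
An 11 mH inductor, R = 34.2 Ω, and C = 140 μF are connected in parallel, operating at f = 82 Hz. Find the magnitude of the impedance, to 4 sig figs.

ω = 2πf = 515.2 rad/s
X_L = ωL = 5.667 Ω
X_C = 1/(ωC) = 13.86 Ω
Parallel: admittances add. Y = 1/R + 1/(jωL) + jωC
Y = (0.02924 − j0.1043) S
|Y| = 0.1083 S → |Z| = 1/|Y| = 9.231 Ω, ∠Z = −∠Y = 74.34°

9.231 Ω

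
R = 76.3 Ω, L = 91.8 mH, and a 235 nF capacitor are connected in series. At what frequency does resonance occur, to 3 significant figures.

1.08 kHz

ω₀ = 1/√(LC) = 1/√(0.0918 × 2.35e-07) = 6808 rad/s
f₀ = ω₀/(2π) = 1.08 kHz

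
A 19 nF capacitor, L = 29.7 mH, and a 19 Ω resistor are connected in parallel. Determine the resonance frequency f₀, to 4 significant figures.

6.700 kHz

ω₀ = 1/√(LC) = 1/√(0.0297 × 1.9e-08) = 42100 rad/s
f₀ = ω₀/(2π) = 6.700 kHz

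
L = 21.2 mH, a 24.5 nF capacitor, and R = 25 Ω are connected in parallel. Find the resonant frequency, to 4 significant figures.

6.983 kHz

ω₀ = 1/√(LC) = 1/√(0.0212 × 2.45e-08) = 43880 rad/s
f₀ = ω₀/(2π) = 6.983 kHz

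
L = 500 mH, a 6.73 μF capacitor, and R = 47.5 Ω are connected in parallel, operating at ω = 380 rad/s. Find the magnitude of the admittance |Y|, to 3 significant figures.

X_L = ωL = 190 Ω
X_C = 1/(ωC) = 391 Ω
Parallel: admittances add. Y = 1/R + 1/(jωL) + jωC
Y = (0.0211 − j0.00271) S
|Y| = 0.0212 S → |Z| = 1/|Y| = 47.1 Ω, ∠Z = −∠Y = 7.32°

21.2 mS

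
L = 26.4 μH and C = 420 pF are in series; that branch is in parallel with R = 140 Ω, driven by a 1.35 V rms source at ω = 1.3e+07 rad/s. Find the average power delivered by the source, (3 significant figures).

13.0 mW

X_L = ωL = 343 Ω
X_C = 1/(ωC) = 183 Ω
Branch 1: Z₁ = R = 140 Ω
Branch 2 (series LC): Z₂ = j(X_L − X_C) = j160 Ω
Parallel: Z = Z₁Z₂/(Z₁+Z₂), |Z| = 105 Ω, ∠Z = 41.2°
I = V/|Z| = 12.8 mA
P = VI cos φ = 1.35 × 0.0128 × cos(41.2°) = 13.0 mW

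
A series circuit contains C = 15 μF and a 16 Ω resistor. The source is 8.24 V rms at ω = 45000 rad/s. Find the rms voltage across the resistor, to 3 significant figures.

8.20 V

X_C = 1/(ωC) = 1.48 Ω
Z = 16.0 − j1.48 Ω
|Z| = √(16.0² + 1.48²) = 16.1 Ω
I = V/|Z| = 513 mA
V_R = I·|Z_R| = 0.513 × 16.0 = 8.20 V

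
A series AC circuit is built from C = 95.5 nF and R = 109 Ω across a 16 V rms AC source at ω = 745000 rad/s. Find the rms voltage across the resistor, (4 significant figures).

15.87 V

X_C = 1/(ωC) = 14.06 Ω
Z = 109.0 − j14.06 Ω
|Z| = √(109.0² + 14.06²) = 109.9 Ω
I = V/|Z| = 145.6 mA
V_R = I·|Z_R| = 0.1456 × 109.0 = 15.87 V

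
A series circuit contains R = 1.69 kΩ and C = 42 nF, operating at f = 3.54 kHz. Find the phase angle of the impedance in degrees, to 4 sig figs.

ω = 2πf = 22240 rad/s
X_C = 1/(ωC) = 1070 Ω
Z = 1690 − j1070 Ω
|Z| = √(1690² + 1070²) = 2000 Ω
∠Z = arctan(-1070/1690) = -32.35°

-32.35°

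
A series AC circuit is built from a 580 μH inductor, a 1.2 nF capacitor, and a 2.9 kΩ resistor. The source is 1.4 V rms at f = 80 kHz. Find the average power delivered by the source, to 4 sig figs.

ω = 2πf = 502700 rad/s
X_L = ωL = 291.5 Ω
X_C = 1/(ωC) = 1658 Ω
Net reactance X = X_L − X_C = -1366 Ω
Z = 2900 − j1366 Ω
|Z| = √(2900² + 1366²) = 3206 Ω
∠Z = arctan(-1366/2900) = -25.23°
I = V/|Z| = 436.7 μA
P = VI cos φ = 1.4 × 0.0004367 × cos(-25.23°) = 553.1 μW

553.1 μW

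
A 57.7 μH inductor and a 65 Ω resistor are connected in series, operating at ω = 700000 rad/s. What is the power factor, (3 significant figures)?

0.849

X_L = ωL = 40.4 Ω
Z = 65.0 + j40.4 Ω
|Z| = √(65.0² + 40.4²) = 76.5 Ω
∠Z = arctan(40.4/65.0) = 31.9°
cos φ = cos(31.9°) = 0.849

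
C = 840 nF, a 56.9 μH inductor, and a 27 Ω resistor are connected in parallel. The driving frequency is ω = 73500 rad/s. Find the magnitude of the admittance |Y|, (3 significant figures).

X_L = ωL = 4.18 Ω
X_C = 1/(ωC) = 16.2 Ω
Parallel: admittances add. Y = 1/R + 1/(jωL) + jωC
Y = (0.0370 − j0.177) S
|Y| = 0.181 S → |Z| = 1/|Y| = 5.52 Ω, ∠Z = −∠Y = 78.2°

181 mS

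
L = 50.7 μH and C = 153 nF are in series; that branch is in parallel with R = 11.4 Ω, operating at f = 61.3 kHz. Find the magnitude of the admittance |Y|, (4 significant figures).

ω = 2πf = 385200 rad/s
X_L = ωL = 19.53 Ω
X_C = 1/(ωC) = 16.97 Ω
Branch 1: Z₁ = R = 11.40 Ω
Branch 2 (series LC): Z₂ = j(X_L − X_C) = j2.558 Ω
Parallel: Z = Z₁Z₂/(Z₁+Z₂), |Z| = 2.496 Ω, ∠Z = 77.35°
|Y| = 1/|Z| = 400.6 mS

400.6 mS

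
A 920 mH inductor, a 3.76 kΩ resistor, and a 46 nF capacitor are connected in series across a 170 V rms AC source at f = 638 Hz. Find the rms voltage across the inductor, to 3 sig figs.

ω = 2πf = 4009 rad/s
X_L = ωL = 3690 Ω
X_C = 1/(ωC) = 5420 Ω
Net reactance X = X_L − X_C = -1740 Ω
Z = 3760 − j1740 Ω
|Z| = √(3760² + 1740²) = 4140 Ω
I = V/|Z| = 41.1 mA
V_L = I·|Z_L| = 0.0411 × 3690 = 151 V

151 V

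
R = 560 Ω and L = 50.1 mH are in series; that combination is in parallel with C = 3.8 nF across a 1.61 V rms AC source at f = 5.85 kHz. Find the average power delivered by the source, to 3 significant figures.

ω = 2πf = 36760 rad/s
X_L = ωL = 1840 Ω
X_C = 1/(ωC) = 7160 Ω
Branch 1 (R+jX_L): Z₁ = 560 + j1840 Ω, |Z₁| = 1920 Ω
Branch 2 (−jX_C): Z₂ = −j7160 Ω
Parallel: Z = Z₁Z₂/(Z₁+Z₂), |Z| = 2580 Ω, ∠Z = 67.1°
I = V/|Z| = 625 μA
P = VI cos φ = 1.61 × 0.000625 × cos(67.1°) = 392 μW

392 μW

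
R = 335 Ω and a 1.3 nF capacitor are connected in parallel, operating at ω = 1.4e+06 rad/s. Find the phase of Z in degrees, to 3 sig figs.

-31.4°

X_C = 1/(ωC) = 549 Ω
Parallel: admittances add. Y = 1/R + jωC
Y = (0.00299 + j0.00182) S
|Y| = 0.00350 S → |Z| = 1/|Y| = 286 Ω, ∠Z = −∠Y = -31.4°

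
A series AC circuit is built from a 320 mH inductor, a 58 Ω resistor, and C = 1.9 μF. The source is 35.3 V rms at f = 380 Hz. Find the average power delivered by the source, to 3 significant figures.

242 mW

ω = 2πf = 2388 rad/s
X_L = ωL = 764 Ω
X_C = 1/(ωC) = 220 Ω
Net reactance X = X_L − X_C = 544 Ω
Z = 58.0 + j544 Ω
|Z| = √(58.0² + 544²) = 547 Ω
∠Z = arctan(544/58.0) = 83.9°
I = V/|Z| = 64.6 mA
P = VI cos φ = 35.3 × 0.0646 × cos(83.9°) = 242 mW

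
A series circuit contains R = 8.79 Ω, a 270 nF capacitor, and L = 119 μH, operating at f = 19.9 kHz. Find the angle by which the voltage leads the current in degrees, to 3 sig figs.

-59.2°

ω = 2πf = 125000 rad/s
X_L = ωL = 14.9 Ω
X_C = 1/(ωC) = 29.6 Ω
Net reactance X = X_L − X_C = -14.7 Ω
Z = 8.79 − j14.7 Ω
|Z| = √(8.79² + 14.7²) = 17.2 Ω
∠Z = arctan(-14.7/8.79) = -59.2°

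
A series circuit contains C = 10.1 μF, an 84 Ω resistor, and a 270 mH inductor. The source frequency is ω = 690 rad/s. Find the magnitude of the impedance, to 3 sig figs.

X_L = ωL = 186 Ω
X_C = 1/(ωC) = 143 Ω
Net reactance X = X_L − X_C = 42.8 Ω
Z = 84.0 + j42.8 Ω
|Z| = √(84.0² + 42.8²) = 94.3 Ω

94.3 Ω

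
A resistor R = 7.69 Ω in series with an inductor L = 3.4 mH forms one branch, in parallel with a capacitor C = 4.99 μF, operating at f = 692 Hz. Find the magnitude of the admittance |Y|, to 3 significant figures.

42.0 mS

ω = 2πf = 4348 rad/s
X_L = ωL = 14.8 Ω
X_C = 1/(ωC) = 46.1 Ω
Branch 1 (R+jX_L): Z₁ = 7.69 + j14.8 Ω, |Z₁| = 16.7 Ω
Branch 2 (−jX_C): Z₂ = −j46.1 Ω
Parallel: Z = Z₁Z₂/(Z₁+Z₂), |Z| = 23.8 Ω, ∠Z = 48.7°
|Y| = 1/|Z| = 42.0 mS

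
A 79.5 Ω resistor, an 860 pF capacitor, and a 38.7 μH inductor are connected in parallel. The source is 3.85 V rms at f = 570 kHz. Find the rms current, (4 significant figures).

ω = 2πf = 3.581e+06 rad/s
X_L = ωL = 138.6 Ω
X_C = 1/(ωC) = 324.7 Ω
Parallel: admittances add. Y = 1/R + 1/(jωL) + jωC
Y = (0.01258 − j0.004135) S
|Y| = 0.01324 S → |Z| = 1/|Y| = 75.52 Ω, ∠Z = −∠Y = 18.20°
I = V/|Z| = 3.85/75.52 = 50.98 mA

50.98 mA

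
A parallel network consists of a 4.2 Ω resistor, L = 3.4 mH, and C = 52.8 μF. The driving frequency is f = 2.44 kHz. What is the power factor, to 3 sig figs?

ω = 2πf = 15330 rad/s
X_L = ωL = 52.1 Ω
X_C = 1/(ωC) = 1.24 Ω
Parallel: admittances add. Y = 1/R + 1/(jωL) + jωC
Y = (0.238 + j0.790) S
|Y| = 0.825 S → |Z| = 1/|Y| = 1.21 Ω, ∠Z = −∠Y = -73.2°
cos φ = cos(-73.2°) = 0.288

0.288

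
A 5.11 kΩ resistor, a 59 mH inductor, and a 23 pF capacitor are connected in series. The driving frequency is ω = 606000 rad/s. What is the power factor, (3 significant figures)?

0.141

X_L = ωL = 35800 Ω
X_C = 1/(ωC) = 71700 Ω
Net reactance X = X_L − X_C = -36000 Ω
Z = 5110 − j36000 Ω
|Z| = √(5110² + 36000²) = 36400 Ω
∠Z = arctan(-36000/5110) = -81.9°
cos φ = cos(-81.9°) = 0.141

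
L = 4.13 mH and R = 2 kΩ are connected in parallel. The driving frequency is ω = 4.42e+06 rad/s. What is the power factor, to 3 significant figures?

0.994

X_L = ωL = 18300 Ω
Parallel: admittances add. Y = 1/R + 1/(jωL)
Y = (0.000500 − j5.48e-05) S
|Y| = 0.000503 S → |Z| = 1/|Y| = 1990 Ω, ∠Z = −∠Y = 6.25°
cos φ = cos(6.25°) = 0.994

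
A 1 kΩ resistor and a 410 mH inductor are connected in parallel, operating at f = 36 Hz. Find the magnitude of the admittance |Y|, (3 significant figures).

ω = 2πf = 226.2 rad/s
X_L = ωL = 92.7 Ω
Parallel: admittances add. Y = 1/R + 1/(jωL)
Y = (0.00100 − j0.0108) S
|Y| = 0.0108 S → |Z| = 1/|Y| = 92.3 Ω, ∠Z = −∠Y = 84.7°

10.8 mS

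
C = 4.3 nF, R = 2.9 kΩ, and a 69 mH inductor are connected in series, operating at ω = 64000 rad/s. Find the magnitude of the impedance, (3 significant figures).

X_L = ωL = 4420 Ω
X_C = 1/(ωC) = 3630 Ω
Net reactance X = X_L − X_C = 782 Ω
Z = 2900 + j782 Ω
|Z| = √(2900² + 782²) = 3000 Ω

3000 Ω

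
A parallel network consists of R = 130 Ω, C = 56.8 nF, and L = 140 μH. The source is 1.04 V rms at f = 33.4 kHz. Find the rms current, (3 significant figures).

ω = 2πf = 209900 rad/s
X_L = ωL = 29.4 Ω
X_C = 1/(ωC) = 83.9 Ω
Parallel: admittances add. Y = 1/R + 1/(jωL) + jωC
Y = (0.00769 − j0.0221) S
|Y| = 0.0234 S → |Z| = 1/|Y| = 42.7 Ω, ∠Z = −∠Y = 70.8°
I = V/|Z| = 1.04/42.7 = 24.4 mA

24.4 mA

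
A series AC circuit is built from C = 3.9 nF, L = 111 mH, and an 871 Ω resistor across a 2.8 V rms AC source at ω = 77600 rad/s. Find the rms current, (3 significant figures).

520 μA

X_L = ωL = 8610 Ω
X_C = 1/(ωC) = 3300 Ω
Net reactance X = X_L − X_C = 5310 Ω
Z = 871 + j5310 Ω
|Z| = √(871² + 5310²) = 5380 Ω
I = V/|Z| = 2.8/5380 = 520 μA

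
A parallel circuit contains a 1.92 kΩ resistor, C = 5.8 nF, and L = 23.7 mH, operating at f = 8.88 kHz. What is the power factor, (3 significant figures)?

ω = 2πf = 55790 rad/s
X_L = ωL = 1320 Ω
X_C = 1/(ωC) = 3090 Ω
Parallel: admittances add. Y = 1/R + 1/(jωL) + jωC
Y = (0.000521 − j0.000433) S
|Y| = 0.000677 S → |Z| = 1/|Y| = 1480 Ω, ∠Z = −∠Y = 39.7°
cos φ = cos(39.7°) = 0.769

0.769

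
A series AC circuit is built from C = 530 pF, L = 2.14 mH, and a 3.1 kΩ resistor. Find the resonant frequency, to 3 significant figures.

ω₀ = 1/√(LC) = 1/√(0.00214 × 5.3e-10) = 939000 rad/s
f₀ = ω₀/(2π) = 149 kHz

149 kHz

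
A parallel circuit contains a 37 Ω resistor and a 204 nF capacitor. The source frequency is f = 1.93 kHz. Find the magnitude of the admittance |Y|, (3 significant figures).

ω = 2πf = 12130 rad/s
X_C = 1/(ωC) = 404 Ω
Parallel: admittances add. Y = 1/R + jωC
Y = (0.0270 + j0.00247) S
|Y| = 0.0271 S → |Z| = 1/|Y| = 36.8 Ω, ∠Z = −∠Y = -5.23°

27.1 mS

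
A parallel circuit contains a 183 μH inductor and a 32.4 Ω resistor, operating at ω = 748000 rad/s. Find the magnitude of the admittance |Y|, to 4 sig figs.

31.72 mS

X_L = ωL = 136.9 Ω
Parallel: admittances add. Y = 1/R + 1/(jωL)
Y = (0.03086 − j0.007305) S
|Y| = 0.03172 S → |Z| = 1/|Y| = 31.53 Ω, ∠Z = −∠Y = 13.32°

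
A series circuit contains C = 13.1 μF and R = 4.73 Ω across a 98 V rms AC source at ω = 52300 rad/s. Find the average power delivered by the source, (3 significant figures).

X_C = 1/(ωC) = 1.46 Ω
Z = 4.73 − j1.46 Ω
|Z| = √(4.73² + 1.46²) = 4.95 Ω
∠Z = arctan(-1.46/4.73) = -17.1°
I = V/|Z| = 19.8 A
P = VI cos φ = 98 × 19.8 × cos(-17.1°) = 1.85 kW

1.85 kW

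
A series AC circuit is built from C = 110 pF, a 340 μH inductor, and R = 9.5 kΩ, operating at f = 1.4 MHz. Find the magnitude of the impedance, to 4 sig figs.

9700 Ω

ω = 2πf = 8.796e+06 rad/s
X_L = ωL = 2991 Ω
X_C = 1/(ωC) = 1033 Ω
Net reactance X = X_L − X_C = 1957 Ω
Z = 9500 + j1957 Ω
|Z| = √(9500² + 1957²) = 9700 Ω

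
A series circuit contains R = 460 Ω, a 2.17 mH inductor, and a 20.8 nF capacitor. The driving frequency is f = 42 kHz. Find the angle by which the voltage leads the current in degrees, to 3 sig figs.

ω = 2πf = 263900 rad/s
X_L = ωL = 573 Ω
X_C = 1/(ωC) = 182 Ω
Net reactance X = X_L − X_C = 390 Ω
Z = 460 + j390 Ω
|Z| = √(460² + 390²) = 603 Ω
∠Z = arctan(390/460) = 40.3°

40.3°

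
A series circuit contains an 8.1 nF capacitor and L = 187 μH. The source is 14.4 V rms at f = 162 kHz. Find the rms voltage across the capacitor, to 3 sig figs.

25.3 V

ω = 2πf = 1.018e+06 rad/s
X_L = ωL = 190 Ω
X_C = 1/(ωC) = 121 Ω
Net reactance X = X_L − X_C = 69.1 Ω
Z = j69.1 Ω
|Z| = √(0² + 69.1²) = 69.1 Ω
I = V/|Z| = 209 mA
V_C = I·|Z_C| = 0.209 × 121 = 25.3 V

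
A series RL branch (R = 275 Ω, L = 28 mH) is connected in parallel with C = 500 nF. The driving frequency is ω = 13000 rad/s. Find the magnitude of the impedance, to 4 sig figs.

X_L = ωL = 364.0 Ω
X_C = 1/(ωC) = 153.8 Ω
Branch 1 (R+jX_L): Z₁ = 275.0 + j364.0 Ω, |Z₁| = 456.2 Ω
Branch 2 (−jX_C): Z₂ = −j153.8 Ω
Parallel: Z = Z₁Z₂/(Z₁+Z₂), |Z| = 202.8 Ω, ∠Z = -74.46°

202.8 Ω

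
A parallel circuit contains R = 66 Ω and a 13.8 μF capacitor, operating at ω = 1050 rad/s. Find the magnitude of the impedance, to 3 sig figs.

47.7 Ω

X_C = 1/(ωC) = 69.0 Ω
Parallel: admittances add. Y = 1/R + jωC
Y = (0.0152 + j0.0145) S
|Y| = 0.0210 S → |Z| = 1/|Y| = 47.7 Ω, ∠Z = −∠Y = -43.7°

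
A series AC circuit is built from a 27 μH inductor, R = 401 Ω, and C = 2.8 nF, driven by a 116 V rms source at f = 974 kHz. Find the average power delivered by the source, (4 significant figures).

ω = 2πf = 6.12e+06 rad/s
X_L = ωL = 165.2 Ω
X_C = 1/(ωC) = 58.36 Ω
Net reactance X = X_L − X_C = 106.9 Ω
Z = 401.0 + j106.9 Ω
|Z| = √(401.0² + 106.9²) = 415.0 Ω
∠Z = arctan(106.9/401.0) = 14.92°
I = V/|Z| = 279.5 mA
P = VI cos φ = 116 × 0.2795 × cos(14.92°) = 31.33 W

31.33 W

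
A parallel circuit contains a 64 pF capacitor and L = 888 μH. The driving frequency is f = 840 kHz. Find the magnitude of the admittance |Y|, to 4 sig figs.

124.4 μS

ω = 2πf = 5.278e+06 rad/s
X_L = ωL = 4687 Ω
X_C = 1/(ωC) = 2960 Ω
Parallel: admittances add. Y = 1/(jωL) + jωC
Y = (0 + j0.0001244) S
|Y| = 0.0001244 S → |Z| = 1/|Y| = 8038 Ω, ∠Z = −∠Y = -90.00°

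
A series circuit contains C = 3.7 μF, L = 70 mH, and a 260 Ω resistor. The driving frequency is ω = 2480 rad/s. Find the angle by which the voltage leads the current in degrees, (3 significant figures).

14.0°

X_L = ωL = 174 Ω
X_C = 1/(ωC) = 109 Ω
Net reactance X = X_L − X_C = 64.6 Ω
Z = 260 + j64.6 Ω
|Z| = √(260² + 64.6²) = 268 Ω
∠Z = arctan(64.6/260) = 14.0°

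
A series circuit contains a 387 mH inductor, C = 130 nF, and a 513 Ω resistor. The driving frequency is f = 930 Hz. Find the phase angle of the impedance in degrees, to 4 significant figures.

61.50°

ω = 2πf = 5843 rad/s
X_L = ωL = 2261 Ω
X_C = 1/(ωC) = 1316 Ω
Net reactance X = X_L − X_C = 945.0 Ω
Z = 513.0 + j945.0 Ω
|Z| = √(513.0² + 945.0²) = 1075 Ω
∠Z = arctan(945.0/513.0) = 61.50°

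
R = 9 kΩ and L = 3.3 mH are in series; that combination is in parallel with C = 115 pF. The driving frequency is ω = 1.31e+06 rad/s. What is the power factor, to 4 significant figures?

0.6439

X_L = ωL = 4323 Ω
X_C = 1/(ωC) = 6638 Ω
Branch 1 (R+jX_L): Z₁ = 9000 + j4323 Ω, |Z₁| = 9984 Ω
Branch 2 (−jX_C): Z₂ = −j6638 Ω
Parallel: Z = Z₁Z₂/(Z₁+Z₂), |Z| = 7132 Ω, ∠Z = -49.92°
cos φ = cos(-49.92°) = 0.6439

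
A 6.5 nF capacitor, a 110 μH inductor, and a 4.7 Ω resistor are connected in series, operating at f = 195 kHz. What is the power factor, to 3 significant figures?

0.455

ω = 2πf = 1.225e+06 rad/s
X_L = ωL = 135 Ω
X_C = 1/(ωC) = 126 Ω
Net reactance X = X_L − X_C = 9.21 Ω
Z = 4.70 + j9.21 Ω
|Z| = √(4.70² + 9.21²) = 10.3 Ω
∠Z = arctan(9.21/4.70) = 63.0°
cos φ = cos(63.0°) = 0.455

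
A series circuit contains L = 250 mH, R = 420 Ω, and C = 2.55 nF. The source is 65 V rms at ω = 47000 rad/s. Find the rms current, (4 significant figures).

X_L = ωL = 11750 Ω
X_C = 1/(ωC) = 8344 Ω
Net reactance X = X_L − X_C = 3406 Ω
Z = 420.0 + j3406 Ω
|Z| = √(420.0² + 3406²) = 3432 Ω
I = V/|Z| = 65/3432 = 18.94 mA

18.94 mA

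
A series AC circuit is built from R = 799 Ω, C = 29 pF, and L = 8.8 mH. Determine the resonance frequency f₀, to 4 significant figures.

315.1 kHz

ω₀ = 1/√(LC) = 1/√(0.0088 × 2.9e-11) = 1.98e+06 rad/s
f₀ = ω₀/(2π) = 315.1 kHz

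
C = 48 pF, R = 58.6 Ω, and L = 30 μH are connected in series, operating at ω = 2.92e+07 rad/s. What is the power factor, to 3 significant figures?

0.339

X_L = ωL = 876 Ω
X_C = 1/(ωC) = 713 Ω
Net reactance X = X_L − X_C = 163 Ω
Z = 58.6 + j163 Ω
|Z| = √(58.6² + 163²) = 173 Ω
∠Z = arctan(163/58.6) = 70.2°
cos φ = cos(70.2°) = 0.339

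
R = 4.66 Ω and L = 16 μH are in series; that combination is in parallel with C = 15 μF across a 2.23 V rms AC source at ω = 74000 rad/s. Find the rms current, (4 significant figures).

X_L = ωL = 1.184 Ω
X_C = 1/(ωC) = 0.9009 Ω
Branch 1 (R+jX_L): Z₁ = 4.660 + j1.184 Ω, |Z₁| = 4.808 Ω
Branch 2 (−jX_C): Z₂ = −j0.9009 Ω
Parallel: Z = Z₁Z₂/(Z₁+Z₂), |Z| = 0.9278 Ω, ∠Z = -79.22°
I = V/|Z| = 2.23/0.9278 = 2.403 A

2.403 A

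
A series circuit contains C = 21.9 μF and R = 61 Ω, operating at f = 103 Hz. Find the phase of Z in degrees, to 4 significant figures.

-49.15°

ω = 2πf = 647.2 rad/s
X_C = 1/(ωC) = 70.56 Ω
Z = 61.00 − j70.56 Ω
|Z| = √(61.00² + 70.56²) = 93.27 Ω
∠Z = arctan(-70.56/61.00) = -49.15°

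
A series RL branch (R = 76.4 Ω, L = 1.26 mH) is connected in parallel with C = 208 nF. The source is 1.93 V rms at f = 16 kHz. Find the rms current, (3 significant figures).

ω = 2πf = 100500 rad/s
X_L = ωL = 127 Ω
X_C = 1/(ωC) = 47.8 Ω
Branch 1 (R+jX_L): Z₁ = 76.4 + j127 Ω, |Z₁| = 148 Ω
Branch 2 (−jX_C): Z₂ = −j47.8 Ω
Parallel: Z = Z₁Z₂/(Z₁+Z₂), |Z| = 64.4 Ω, ∠Z = -77.0°
I = V/|Z| = 1.93/64.4 = 30.0 mA

30.0 mA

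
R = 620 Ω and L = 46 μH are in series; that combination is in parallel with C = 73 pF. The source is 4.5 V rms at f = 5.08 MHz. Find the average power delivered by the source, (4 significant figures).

ω = 2πf = 3.192e+07 rad/s
X_L = ωL = 1468 Ω
X_C = 1/(ωC) = 429.2 Ω
Branch 1 (R+jX_L): Z₁ = 620.0 + j1468 Ω, |Z₁| = 1594 Ω
Branch 2 (−jX_C): Z₂ = −j429.2 Ω
Parallel: Z = Z₁Z₂/(Z₁+Z₂), |Z| = 565.3 Ω, ∠Z = -82.07°
I = V/|Z| = 7.960 mA
P = VI cos φ = 4.5 × 0.007960 × cos(-82.07°) = 4.943 mW

4.943 mW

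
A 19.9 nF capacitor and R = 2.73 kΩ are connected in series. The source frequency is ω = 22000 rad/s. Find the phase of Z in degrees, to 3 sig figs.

X_C = 1/(ωC) = 2280 Ω
Z = 2730 − j2280 Ω
|Z| = √(2730² + 2280²) = 3560 Ω
∠Z = arctan(-2280/2730) = -39.9°

-39.9°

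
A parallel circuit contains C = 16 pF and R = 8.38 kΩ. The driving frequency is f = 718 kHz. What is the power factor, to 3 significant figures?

ω = 2πf = 4.511e+06 rad/s
X_C = 1/(ωC) = 13900 Ω
Parallel: admittances add. Y = 1/R + jωC
Y = (0.000119 + j7.22e-05) S
|Y| = 0.000139 S → |Z| = 1/|Y| = 7170 Ω, ∠Z = −∠Y = -31.2°
cos φ = cos(-31.2°) = 0.856

0.856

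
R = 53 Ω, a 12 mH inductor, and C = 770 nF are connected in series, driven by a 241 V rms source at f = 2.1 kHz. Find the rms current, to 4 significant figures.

3.013 A

ω = 2πf = 13190 rad/s
X_L = ωL = 158.3 Ω
X_C = 1/(ωC) = 98.43 Ω
Net reactance X = X_L − X_C = 59.91 Ω
Z = 53.00 + j59.91 Ω
|Z| = √(53.00² + 59.91²) = 79.99 Ω
I = V/|Z| = 241/79.99 = 3.013 A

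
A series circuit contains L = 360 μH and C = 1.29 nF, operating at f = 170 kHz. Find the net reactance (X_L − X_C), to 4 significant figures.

-341.2 Ω

ω = 2πf = 1.068e+06 rad/s
X_L = ωL = 384.5 Ω
X_C = 1/(ωC) = 725.7 Ω
X = 384.5 − 725.7 = -341.2 Ω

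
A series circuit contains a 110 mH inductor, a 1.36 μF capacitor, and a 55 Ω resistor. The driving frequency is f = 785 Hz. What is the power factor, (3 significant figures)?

0.138

ω = 2πf = 4932 rad/s
X_L = ωL = 543 Ω
X_C = 1/(ωC) = 149 Ω
Net reactance X = X_L − X_C = 393 Ω
Z = 55.0 + j393 Ω
|Z| = √(55.0² + 393²) = 397 Ω
∠Z = arctan(393/55.0) = 82.0°
cos φ = cos(82.0°) = 0.138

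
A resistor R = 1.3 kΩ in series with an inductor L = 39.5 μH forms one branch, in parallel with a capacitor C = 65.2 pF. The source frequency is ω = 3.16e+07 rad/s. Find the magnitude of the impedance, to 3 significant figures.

580 Ω

X_L = ωL = 1250 Ω
X_C = 1/(ωC) = 485 Ω
Branch 1 (R+jX_L): Z₁ = 1300 + j1250 Ω, |Z₁| = 1800 Ω
Branch 2 (−jX_C): Z₂ = −j485 Ω
Parallel: Z = Z₁Z₂/(Z₁+Z₂), |Z| = 580 Ω, ∠Z = -76.6°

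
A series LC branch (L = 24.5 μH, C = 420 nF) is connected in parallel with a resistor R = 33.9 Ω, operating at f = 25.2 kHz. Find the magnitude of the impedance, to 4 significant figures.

ω = 2πf = 158300 rad/s
X_L = ωL = 3.879 Ω
X_C = 1/(ωC) = 15.04 Ω
Branch 1: Z₁ = R = 33.90 Ω
Branch 2 (series LC): Z₂ = j(X_L − X_C) = −j11.16 Ω
Parallel: Z = Z₁Z₂/(Z₁+Z₂), |Z| = 10.60 Ω, ∠Z = -71.78°

10.60 Ω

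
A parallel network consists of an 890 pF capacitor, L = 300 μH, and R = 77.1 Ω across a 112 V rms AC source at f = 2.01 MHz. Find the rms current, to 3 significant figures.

ω = 2πf = 1.263e+07 rad/s
X_L = ωL = 3790 Ω
X_C = 1/(ωC) = 89.0 Ω
Parallel: admittances add. Y = 1/R + 1/(jωL) + jωC
Y = (0.0130 + j0.0110) S
|Y| = 0.0170 S → |Z| = 1/|Y| = 58.9 Ω, ∠Z = −∠Y = -40.2°
I = V/|Z| = 112/58.9 = 1.90 A

1.90 A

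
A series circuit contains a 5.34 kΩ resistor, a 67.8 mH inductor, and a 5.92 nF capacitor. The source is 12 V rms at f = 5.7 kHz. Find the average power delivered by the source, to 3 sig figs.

ω = 2πf = 35810 rad/s
X_L = ωL = 2430 Ω
X_C = 1/(ωC) = 4720 Ω
Net reactance X = X_L − X_C = -2290 Ω
Z = 5340 − j2290 Ω
|Z| = √(5340² + 2290²) = 5810 Ω
∠Z = arctan(-2290/5340) = -23.2°
I = V/|Z| = 2.07 mA
P = VI cos φ = 12 × 0.00207 × cos(-23.2°) = 22.8 mW

22.8 mW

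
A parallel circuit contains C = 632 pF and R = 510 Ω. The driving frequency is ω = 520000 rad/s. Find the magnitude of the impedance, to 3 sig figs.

503 Ω

X_C = 1/(ωC) = 3040 Ω
Parallel: admittances add. Y = 1/R + jωC
Y = (0.00196 + j0.000329) S
|Y| = 0.00199 S → |Z| = 1/|Y| = 503 Ω, ∠Z = −∠Y = -9.51°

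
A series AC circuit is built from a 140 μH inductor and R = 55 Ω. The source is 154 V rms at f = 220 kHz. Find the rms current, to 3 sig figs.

ω = 2πf = 1.382e+06 rad/s
X_L = ωL = 194 Ω
Z = 55.0 + j194 Ω
|Z| = √(55.0² + 194²) = 201 Ω
I = V/|Z| = 154/201 = 765 mA

765 mA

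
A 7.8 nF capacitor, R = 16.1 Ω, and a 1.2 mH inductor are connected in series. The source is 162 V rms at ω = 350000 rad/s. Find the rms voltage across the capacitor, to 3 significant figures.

1060 V

X_L = ωL = 420 Ω
X_C = 1/(ωC) = 366 Ω
Net reactance X = X_L − X_C = 53.7 Ω
Z = 16.1 + j53.7 Ω
|Z| = √(16.1² + 53.7²) = 56.1 Ω
I = V/|Z| = 2.89 A
V_C = I·|Z_C| = 2.89 × 366 = 1060 V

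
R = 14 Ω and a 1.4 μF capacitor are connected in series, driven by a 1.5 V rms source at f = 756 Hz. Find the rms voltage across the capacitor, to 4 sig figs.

1.494 V

ω = 2πf = 4750 rad/s
X_C = 1/(ωC) = 150.4 Ω
Z = 14.00 − j150.4 Ω
|Z| = √(14.00² + 150.4²) = 151.0 Ω
I = V/|Z| = 9.932 mA
V_C = I·|Z_C| = 0.009932 × 150.4 = 1.494 V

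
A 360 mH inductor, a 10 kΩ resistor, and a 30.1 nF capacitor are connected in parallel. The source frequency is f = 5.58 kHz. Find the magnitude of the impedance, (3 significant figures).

1020 Ω

ω = 2πf = 35060 rad/s
X_L = ωL = 12600 Ω
X_C = 1/(ωC) = 948 Ω
Parallel: admittances add. Y = 1/R + 1/(jωL) + jωC
Y = (0.000100 + j0.000976) S
|Y| = 0.000981 S → |Z| = 1/|Y| = 1020 Ω, ∠Z = −∠Y = -84.2°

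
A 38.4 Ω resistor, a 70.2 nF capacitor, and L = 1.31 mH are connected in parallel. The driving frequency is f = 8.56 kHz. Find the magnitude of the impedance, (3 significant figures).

ω = 2πf = 53780 rad/s
X_L = ωL = 70.5 Ω
X_C = 1/(ωC) = 265 Ω
Parallel: admittances add. Y = 1/R + 1/(jωL) + jωC
Y = (0.0260 − j0.0104) S
|Y| = 0.0280 S → |Z| = 1/|Y| = 35.7 Ω, ∠Z = −∠Y = 21.8°

35.7 Ω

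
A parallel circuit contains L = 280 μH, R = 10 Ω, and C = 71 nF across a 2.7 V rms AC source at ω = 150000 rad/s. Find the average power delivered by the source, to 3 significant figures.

X_L = ωL = 42.0 Ω
X_C = 1/(ωC) = 93.9 Ω
Parallel: admittances add. Y = 1/R + 1/(jωL) + jωC
Y = (0.100 − j0.0132) S
|Y| = 0.101 S → |Z| = 1/|Y| = 9.91 Ω, ∠Z = −∠Y = 7.50°
I = V/|Z| = 272 mA
P = VI cos φ = 2.7 × 0.272 × cos(7.50°) = 729 mW

729 mW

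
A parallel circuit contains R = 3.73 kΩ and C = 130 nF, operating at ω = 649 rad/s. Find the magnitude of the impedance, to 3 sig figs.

X_C = 1/(ωC) = 11900 Ω
Parallel: admittances add. Y = 1/R + jωC
Y = (0.000268 + j8.44e-05) S
|Y| = 0.000281 S → |Z| = 1/|Y| = 3560 Ω, ∠Z = −∠Y = -17.5°

3560 Ω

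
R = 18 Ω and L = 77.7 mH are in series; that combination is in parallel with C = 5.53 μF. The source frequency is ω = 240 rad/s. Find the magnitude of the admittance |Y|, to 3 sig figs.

X_L = ωL = 18.6 Ω
X_C = 1/(ωC) = 753 Ω
Branch 1 (R+jX_L): Z₁ = 18.0 + j18.6 Ω, |Z₁| = 25.9 Ω
Branch 2 (−jX_C): Z₂ = −j753 Ω
Parallel: Z = Z₁Z₂/(Z₁+Z₂), |Z| = 26.6 Ω, ∠Z = 44.6°
|Y| = 1/|Z| = 37.6 mS

37.6 mS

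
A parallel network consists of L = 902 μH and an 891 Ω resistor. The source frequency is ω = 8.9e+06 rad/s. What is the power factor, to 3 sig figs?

X_L = ωL = 8030 Ω
Parallel: admittances add. Y = 1/R + 1/(jωL)
Y = (0.00112 − j0.000125) S
|Y| = 0.00113 S → |Z| = 1/|Y| = 886 Ω, ∠Z = −∠Y = 6.33°
cos φ = cos(6.33°) = 0.994

0.994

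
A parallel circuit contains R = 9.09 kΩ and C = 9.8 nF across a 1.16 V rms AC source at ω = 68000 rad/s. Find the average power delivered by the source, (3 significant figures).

X_C = 1/(ωC) = 1500 Ω
Parallel: admittances add. Y = 1/R + jωC
Y = (0.000110 + j0.000666) S
|Y| = 0.000675 S → |Z| = 1/|Y| = 1480 Ω, ∠Z = −∠Y = -80.6°
I = V/|Z| = 783 μA
P = VI cos φ = 1.16 × 0.000783 × cos(-80.6°) = 148 μW

148 μW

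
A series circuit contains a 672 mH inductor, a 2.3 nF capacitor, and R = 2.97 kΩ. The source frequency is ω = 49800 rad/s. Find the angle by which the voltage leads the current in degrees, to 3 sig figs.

X_L = ωL = 33500 Ω
X_C = 1/(ωC) = 8730 Ω
Net reactance X = X_L − X_C = 24700 Ω
Z = 2970 + j24700 Ω
|Z| = √(2970² + 24700²) = 24900 Ω
∠Z = arctan(24700/2970) = 83.2°

83.2°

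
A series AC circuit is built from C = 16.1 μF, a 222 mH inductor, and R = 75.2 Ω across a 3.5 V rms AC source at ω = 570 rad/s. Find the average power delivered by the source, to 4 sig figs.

X_L = ωL = 126.5 Ω
X_C = 1/(ωC) = 109.0 Ω
Net reactance X = X_L − X_C = 17.57 Ω
Z = 75.20 + j17.57 Ω
|Z| = √(75.20² + 17.57²) = 77.23 Ω
∠Z = arctan(17.57/75.20) = 13.15°
I = V/|Z| = 45.32 mA
P = VI cos φ = 3.5 × 0.04532 × cos(13.15°) = 154.5 mW

154.5 mW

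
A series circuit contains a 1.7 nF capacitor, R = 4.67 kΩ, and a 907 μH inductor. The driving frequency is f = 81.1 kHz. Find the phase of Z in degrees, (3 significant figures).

-8.43°

ω = 2πf = 509600 rad/s
X_L = ωL = 462 Ω
X_C = 1/(ωC) = 1150 Ω
Net reactance X = X_L − X_C = -692 Ω
Z = 4670 − j692 Ω
|Z| = √(4670² + 692²) = 4720 Ω
∠Z = arctan(-692/4670) = -8.43°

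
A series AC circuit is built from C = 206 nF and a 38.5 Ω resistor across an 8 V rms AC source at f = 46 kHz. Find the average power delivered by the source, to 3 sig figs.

ω = 2πf = 289000 rad/s
X_C = 1/(ωC) = 16.8 Ω
Z = 38.5 − j16.8 Ω
|Z| = √(38.5² + 16.8²) = 42.0 Ω
∠Z = arctan(-16.8/38.5) = -23.6°
I = V/|Z| = 190 mA
P = VI cos φ = 8 × 0.190 × cos(-23.6°) = 1.40 W

1.40 W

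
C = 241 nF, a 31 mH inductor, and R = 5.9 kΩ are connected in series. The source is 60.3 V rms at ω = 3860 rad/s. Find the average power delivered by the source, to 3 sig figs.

601 mW

X_L = ωL = 120 Ω
X_C = 1/(ωC) = 1070 Ω
Net reactance X = X_L − X_C = -955 Ω
Z = 5900 − j955 Ω
|Z| = √(5900² + 955²) = 5980 Ω
∠Z = arctan(-955/5900) = -9.20°
I = V/|Z| = 10.1 mA
P = VI cos φ = 60.3 × 0.0101 × cos(-9.20°) = 601 mW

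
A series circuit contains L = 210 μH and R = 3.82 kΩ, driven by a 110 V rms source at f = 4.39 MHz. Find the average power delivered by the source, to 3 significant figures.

960 mW

ω = 2πf = 2.758e+07 rad/s
X_L = ωL = 5790 Ω
Z = 3820 + j5790 Ω
|Z| = √(3820² + 5790²) = 6940 Ω
∠Z = arctan(5790/3820) = 56.6°
I = V/|Z| = 15.9 mA
P = VI cos φ = 110 × 0.0159 × cos(56.6°) = 960 mW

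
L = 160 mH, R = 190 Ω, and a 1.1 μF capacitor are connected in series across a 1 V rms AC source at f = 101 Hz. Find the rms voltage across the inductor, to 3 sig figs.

ω = 2πf = 634.6 rad/s
X_L = ωL = 102 Ω
X_C = 1/(ωC) = 1430 Ω
Net reactance X = X_L − X_C = -1330 Ω
Z = 190 − j1330 Ω
|Z| = √(190² + 1330²) = 1340 Ω
I = V/|Z| = 744 μA
V_L = I·|Z_L| = 0.000744 × 102 = 0.0755 V

0.0755 V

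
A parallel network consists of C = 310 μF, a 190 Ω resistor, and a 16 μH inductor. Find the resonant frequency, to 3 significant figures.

2.26 kHz

ω₀ = 1/√(LC) = 1/√(1.6e-05 × 0.00031) = 14200 rad/s
f₀ = ω₀/(2π) = 2.26 kHz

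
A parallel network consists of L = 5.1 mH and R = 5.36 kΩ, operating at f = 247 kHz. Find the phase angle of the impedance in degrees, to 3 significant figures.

ω = 2πf = 1.552e+06 rad/s
X_L = ωL = 7910 Ω
Parallel: admittances add. Y = 1/R + 1/(jωL)
Y = (0.000187 − j0.000126) S
|Y| = 0.000225 S → |Z| = 1/|Y| = 4440 Ω, ∠Z = −∠Y = 34.1°

34.1°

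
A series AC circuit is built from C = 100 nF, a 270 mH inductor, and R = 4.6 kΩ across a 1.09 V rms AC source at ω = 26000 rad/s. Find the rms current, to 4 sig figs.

X_L = ωL = 7020 Ω
X_C = 1/(ωC) = 384.6 Ω
Net reactance X = X_L − X_C = 6635 Ω
Z = 4600 + j6635 Ω
|Z| = √(4600² + 6635²) = 8074 Ω
I = V/|Z| = 1.09/8074 = 135.0 μA

135.0 μA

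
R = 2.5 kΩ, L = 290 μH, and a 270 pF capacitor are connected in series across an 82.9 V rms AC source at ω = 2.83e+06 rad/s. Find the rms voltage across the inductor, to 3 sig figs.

26.7 V

X_L = ωL = 821 Ω
X_C = 1/(ωC) = 1310 Ω
Net reactance X = X_L − X_C = -488 Ω
Z = 2500 − j488 Ω
|Z| = √(2500² + 488²) = 2550 Ω
I = V/|Z| = 32.5 mA
V_L = I·|Z_L| = 0.0325 × 821 = 26.7 V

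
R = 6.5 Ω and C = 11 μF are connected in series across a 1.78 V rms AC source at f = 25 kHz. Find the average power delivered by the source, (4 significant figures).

483.6 mW

ω = 2πf = 157100 rad/s
X_C = 1/(ωC) = 0.5787 Ω
Z = 6.500 − j0.5787 Ω
|Z| = √(6.500² + 0.5787²) = 6.526 Ω
∠Z = arctan(-0.5787/6.500) = -5.088°
I = V/|Z| = 272.8 mA
P = VI cos φ = 1.78 × 0.2728 × cos(-5.088°) = 483.6 mW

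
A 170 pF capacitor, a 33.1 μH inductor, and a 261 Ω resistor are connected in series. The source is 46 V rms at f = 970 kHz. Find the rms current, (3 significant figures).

ω = 2πf = 6.095e+06 rad/s
X_L = ωL = 202 Ω
X_C = 1/(ωC) = 965 Ω
Net reactance X = X_L − X_C = -763 Ω
Z = 261 − j763 Ω
|Z| = √(261² + 763²) = 807 Ω
I = V/|Z| = 46/807 = 57.0 mA

57.0 mA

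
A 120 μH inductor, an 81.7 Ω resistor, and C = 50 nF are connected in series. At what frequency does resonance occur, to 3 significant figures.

65.0 kHz

ω₀ = 1/√(LC) = 1/√(0.00012 × 5e-08) = 408200 rad/s
f₀ = ω₀/(2π) = 65.0 kHz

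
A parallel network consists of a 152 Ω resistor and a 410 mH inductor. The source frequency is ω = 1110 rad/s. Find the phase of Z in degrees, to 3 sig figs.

X_L = ωL = 455 Ω
Parallel: admittances add. Y = 1/R + 1/(jωL)
Y = (0.00658 − j0.00220) S
|Y| = 0.00694 S → |Z| = 1/|Y| = 144 Ω, ∠Z = −∠Y = 18.5°

18.5°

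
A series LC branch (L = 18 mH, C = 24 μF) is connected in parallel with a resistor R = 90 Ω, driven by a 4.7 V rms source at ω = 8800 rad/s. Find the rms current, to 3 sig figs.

X_L = ωL = 158 Ω
X_C = 1/(ωC) = 4.73 Ω
Branch 1: Z₁ = R = 90.0 Ω
Branch 2 (series LC): Z₂ = j(X_L − X_C) = j154 Ω
Parallel: Z = Z₁Z₂/(Z₁+Z₂), |Z| = 77.7 Ω, ∠Z = 30.4°
I = V/|Z| = 4.7/77.7 = 60.5 mA

60.5 mA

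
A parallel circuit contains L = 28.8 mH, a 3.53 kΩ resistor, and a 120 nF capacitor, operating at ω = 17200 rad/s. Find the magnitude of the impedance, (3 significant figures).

3490 Ω

X_L = ωL = 495 Ω
X_C = 1/(ωC) = 484 Ω
Parallel: admittances add. Y = 1/R + 1/(jωL) + jωC
Y = (0.000283 + j4.53e-05) S
|Y| = 0.000287 S → |Z| = 1/|Y| = 3490 Ω, ∠Z = −∠Y = -9.08°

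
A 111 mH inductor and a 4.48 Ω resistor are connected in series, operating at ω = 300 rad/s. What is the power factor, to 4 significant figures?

0.1333

X_L = ωL = 33.30 Ω
Z = 4.480 + j33.30 Ω
|Z| = √(4.480² + 33.30²) = 33.60 Ω
∠Z = arctan(33.30/4.480) = 82.34°
cos φ = cos(82.34°) = 0.1333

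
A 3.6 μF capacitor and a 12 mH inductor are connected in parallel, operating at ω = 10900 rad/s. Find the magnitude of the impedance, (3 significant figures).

31.7 Ω

X_L = ωL = 131 Ω
X_C = 1/(ωC) = 25.5 Ω
Parallel: admittances add. Y = 1/(jωL) + jωC
Y = (0 + j0.0316) S
|Y| = 0.0316 S → |Z| = 1/|Y| = 31.7 Ω, ∠Z = −∠Y = -90.0°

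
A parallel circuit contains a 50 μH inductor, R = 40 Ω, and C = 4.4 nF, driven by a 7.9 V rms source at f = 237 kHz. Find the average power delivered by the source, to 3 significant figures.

1.56 W

ω = 2πf = 1.489e+06 rad/s
X_L = ωL = 74.5 Ω
X_C = 1/(ωC) = 153 Ω
Parallel: admittances add. Y = 1/R + 1/(jωL) + jωC
Y = (0.0250 − j0.00688) S
|Y| = 0.0259 S → |Z| = 1/|Y| = 38.6 Ω, ∠Z = −∠Y = 15.4°
I = V/|Z| = 205 mA
P = VI cos φ = 7.9 × 0.205 × cos(15.4°) = 1.56 W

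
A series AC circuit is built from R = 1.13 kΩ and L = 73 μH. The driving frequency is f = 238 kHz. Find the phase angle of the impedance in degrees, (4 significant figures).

5.518°

ω = 2πf = 1.495e+06 rad/s
X_L = ωL = 109.2 Ω
Z = 1130 + j109.2 Ω
|Z| = √(1130² + 109.2²) = 1135 Ω
∠Z = arctan(109.2/1130) = 5.518°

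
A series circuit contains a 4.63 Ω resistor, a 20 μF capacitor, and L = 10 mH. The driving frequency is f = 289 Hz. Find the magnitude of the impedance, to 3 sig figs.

ω = 2πf = 1816 rad/s
X_L = ωL = 18.2 Ω
X_C = 1/(ωC) = 27.5 Ω
Net reactance X = X_L − X_C = -9.38 Ω
Z = 4.63 − j9.38 Ω
|Z| = √(4.63² + 9.38²) = 10.5 Ω

10.5 Ω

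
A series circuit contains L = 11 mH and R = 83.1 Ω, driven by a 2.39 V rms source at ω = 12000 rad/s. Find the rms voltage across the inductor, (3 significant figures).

2.02 V

X_L = ωL = 132 Ω
Z = 83.1 + j132 Ω
|Z| = √(83.1² + 132²) = 156 Ω
I = V/|Z| = 15.3 mA
V_L = I·|Z_L| = 0.0153 × 132 = 2.02 V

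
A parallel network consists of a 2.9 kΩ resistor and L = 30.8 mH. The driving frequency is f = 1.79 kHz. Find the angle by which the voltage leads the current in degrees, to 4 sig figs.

83.19°

ω = 2πf = 11250 rad/s
X_L = ωL = 346.4 Ω
Parallel: admittances add. Y = 1/R + 1/(jωL)
Y = (0.0003448 − j0.002887) S
|Y| = 0.002907 S → |Z| = 1/|Y| = 344.0 Ω, ∠Z = −∠Y = 83.19°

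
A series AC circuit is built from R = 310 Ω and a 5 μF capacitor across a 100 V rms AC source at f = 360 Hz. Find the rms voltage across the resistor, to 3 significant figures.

ω = 2πf = 2262 rad/s
X_C = 1/(ωC) = 88.4 Ω
Z = 310 − j88.4 Ω
|Z| = √(310² + 88.4²) = 322 Ω
I = V/|Z| = 310 mA
V_R = I·|Z_R| = 0.310 × 310 = 96.2 V

96.2 V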